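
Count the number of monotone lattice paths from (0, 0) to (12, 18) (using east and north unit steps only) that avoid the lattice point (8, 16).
Number of paths = 75461160

Total paths from (0, 0) to (12, 18): C(30, 12) = 86493225. Paths through (8, 16): (paths (0, 0) → (8, 16)) × (paths (8, 16) → (12, 18)) = C(24, 8) · C(6, 4) = 735471 · 15 = 11032065. Avoidance count = 86493225 − 11032065 = 75461160.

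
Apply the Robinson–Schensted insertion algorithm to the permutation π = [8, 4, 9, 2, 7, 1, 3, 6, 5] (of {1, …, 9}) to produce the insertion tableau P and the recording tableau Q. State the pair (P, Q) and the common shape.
P = [1, 3, 5] / [2, 6] / [4, 7] / [8, 9];  Q = [1, 3, 8] / [2, 5] / [4, 7] / [6, 9];  common shape = (3, 2, 2, 2)

Row-insert the values π_1, π_2, … into P one at a time, bumping the leftmost entry strictly greater than the inserted value down to the next row. The recording tableau Q records, in position (i, j), the step at which that cell was added to P.
  Insert 8 (step 1): P = [8];  Q = [1]
  Insert 4 (step 2): P = [4] / [8];  Q = [1] / [2]
  Insert 9 (step 3): P = [4, 9] / [8];  Q = [1, 3] / [2]
  Insert 2 (step 4): P = [2, 9] / [4] / [8];  Q = [1, 3] / [2] / [4]
  Insert 7 (step 5): P = [2, 7] / [4, 9] / [8];  Q = [1, 3] / [2, 5] / [4]
  Insert 1 (step 6): P = [1, 7] / [2, 9] / [4] / [8];  Q = [1, 3] / [2, 5] / [4] / [6]
  Insert 3 (step 7): P = [1, 3] / [2, 7] / [4, 9] / [8];  Q = [1, 3] / [2, 5] / [4, 7] / [6]
  Insert 6 (step 8): P = [1, 3, 6] / [2, 7] / [4, 9] / [8];  Q = [1, 3, 8] / [2, 5] / [4, 7] / [6]
  Insert 5 (step 9): P = [1, 3, 5] / [2, 6] / [4, 7] / [8, 9];  Q = [1, 3, 8] / [2, 5] / [4, 7] / [6, 9]
Final shape: (3, 2, 2, 2).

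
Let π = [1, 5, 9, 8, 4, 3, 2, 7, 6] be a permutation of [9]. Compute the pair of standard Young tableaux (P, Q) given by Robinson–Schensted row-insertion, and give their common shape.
P = [1, 2, 6] / [3, 7] / [4, 8] / [5] / [9];  Q = [1, 2, 3] / [4, 8] / [5, 9] / [6] / [7];  common shape = (3, 2, 2, 1, 1)

Row-insert the values π_1, π_2, … into P one at a time, bumping the leftmost entry strictly greater than the inserted value down to the next row. The recording tableau Q records, in position (i, j), the step at which that cell was added to P.
  Insert 1 (step 1): P = [1];  Q = [1]
  Insert 5 (step 2): P = [1, 5];  Q = [1, 2]
  Insert 9 (step 3): P = [1, 5, 9];  Q = [1, 2, 3]
  Insert 8 (step 4): P = [1, 5, 8] / [9];  Q = [1, 2, 3] / [4]
  Insert 4 (step 5): P = [1, 4, 8] / [5] / [9];  Q = [1, 2, 3] / [4] / [5]
  Insert 3 (step 6): P = [1, 3, 8] / [4] / [5] / [9];  Q = [1, 2, 3] / [4] / [5] / [6]
  Insert 2 (step 7): P = [1, 2, 8] / [3] / [4] / [5] / [9];  Q = [1, 2, 3] / [4] / [5] / [6] / [7]
  Insert 7 (step 8): P = [1, 2, 7] / [3, 8] / [4] / [5] / [9];  Q = [1, 2, 3] / [4, 8] / [5] / [6] / [7]
  Insert 6 (step 9): P = [1, 2, 6] / [3, 7] / [4, 8] / [5] / [9];  Q = [1, 2, 3] / [4, 8] / [5, 9] / [6] / [7]
Final shape: (3, 2, 2, 1, 1).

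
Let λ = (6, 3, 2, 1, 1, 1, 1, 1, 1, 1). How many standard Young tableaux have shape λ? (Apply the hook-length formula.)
# SYT of shape (6, 3, 2, 1, 1, 1, 1, 1, 1, 1) = 1357824

Hook-length formula: f^λ = n! / Π hook(c), product over all cells c of the Young diagram. For λ = (6, 3, 2, 1, 1, 1, 1, 1, 1, 1), n = 18 boxes. Hook lengths by row (left-to-right, top-to-bottom): [15, 7, 5, 3, 2, 1]; [11, 3, 1]; [9, 1]; [7]; [6]; [5]; [4]; [3]; [2]; [1]. Product of hooks = 4715172000. So f^λ = 18! / 4715172000 = 6402373705728000 / 4715172000 = 1357824.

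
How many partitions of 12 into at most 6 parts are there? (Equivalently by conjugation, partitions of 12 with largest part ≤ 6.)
p(12, parts ≤ 6) = 58

Partitions of 12 with all parts ≤ 6: 6+6, 6+5+1, 6+4+2, 6+4+1+1, 6+3+3, 6+3+2+1, 6+3+1+1+1, 6+2+2+2, 6+2+2+1+1, 6+2+1+1+1+1, 6+1+1+1+1+1+1, 5+5+2, 5+5+1+1, 5+4+3, 5+4+2+1, 5+4+1+1+1, 5+3+3+1, 5+3+2+2, 5+3+2+1+1, 5+3+1+1+1+1, 5+2+2+2+1, 5+2+2+1+1+1, 5+2+1+1+1+1+1, 5+1+1+1+1+1+1+1, 4+4+4, 4+4+3+1, 4+4+2+2, 4+4+2+1+1, 4+4+1+1+1+1, 4+3+3+2, … (58 total). Count = 58.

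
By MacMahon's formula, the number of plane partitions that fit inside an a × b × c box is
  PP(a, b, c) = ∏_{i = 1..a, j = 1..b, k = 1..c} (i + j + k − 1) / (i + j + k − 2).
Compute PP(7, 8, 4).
PP(7, 8, 4) = 1318349483880

Evaluate the triple product over i = 1..7, j = 1..8, k = 1..4. The factors are (2/1) · (3/2) · (4/3) · (5/4) · (3/2) · (4/3) · (5/4) · (6/5) · … (224 factors total). The numerators and denominators telescope so the product is an integer; carrying out the multiplication exactly gives PP(7, 8, 4) = 1318349483880.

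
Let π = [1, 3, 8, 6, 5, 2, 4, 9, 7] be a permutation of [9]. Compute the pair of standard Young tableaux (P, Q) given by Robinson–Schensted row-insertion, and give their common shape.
P = [1, 2, 4, 7] / [3, 5, 9] / [6] / [8];  Q = [1, 2, 3, 8] / [4, 7, 9] / [5] / [6];  common shape = (4, 3, 1, 1)

Row-insert the values π_1, π_2, … into P one at a time, bumping the leftmost entry strictly greater than the inserted value down to the next row. The recording tableau Q records, in position (i, j), the step at which that cell was added to P.
  Insert 1 (step 1): P = [1];  Q = [1]
  Insert 3 (step 2): P = [1, 3];  Q = [1, 2]
  Insert 8 (step 3): P = [1, 3, 8];  Q = [1, 2, 3]
  Insert 6 (step 4): P = [1, 3, 6] / [8];  Q = [1, 2, 3] / [4]
  Insert 5 (step 5): P = [1, 3, 5] / [6] / [8];  Q = [1, 2, 3] / [4] / [5]
  Insert 2 (step 6): P = [1, 2, 5] / [3] / [6] / [8];  Q = [1, 2, 3] / [4] / [5] / [6]
  Insert 4 (step 7): P = [1, 2, 4] / [3, 5] / [6] / [8];  Q = [1, 2, 3] / [4, 7] / [5] / [6]
  Insert 9 (step 8): P = [1, 2, 4, 9] / [3, 5] / [6] / [8];  Q = [1, 2, 3, 8] / [4, 7] / [5] / [6]
  Insert 7 (step 9): P = [1, 2, 4, 7] / [3, 5, 9] / [6] / [8];  Q = [1, 2, 3, 8] / [4, 7, 9] / [5] / [6]
Final shape: (4, 3, 1, 1).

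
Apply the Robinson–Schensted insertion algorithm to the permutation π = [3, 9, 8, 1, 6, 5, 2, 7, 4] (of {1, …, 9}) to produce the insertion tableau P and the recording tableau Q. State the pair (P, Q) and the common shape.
P = [1, 2, 4] / [3, 5, 7] / [6] / [8] / [9];  Q = [1, 2, 8] / [3, 5, 9] / [4] / [6] / [7];  common shape = (3, 3, 1, 1, 1)

Row-insert the values π_1, π_2, … into P one at a time, bumping the leftmost entry strictly greater than the inserted value down to the next row. The recording tableau Q records, in position (i, j), the step at which that cell was added to P.
  Insert 3 (step 1): P = [3];  Q = [1]
  Insert 9 (step 2): P = [3, 9];  Q = [1, 2]
  Insert 8 (step 3): P = [3, 8] / [9];  Q = [1, 2] / [3]
  Insert 1 (step 4): P = [1, 8] / [3] / [9];  Q = [1, 2] / [3] / [4]
  Insert 6 (step 5): P = [1, 6] / [3, 8] / [9];  Q = [1, 2] / [3, 5] / [4]
  Insert 5 (step 6): P = [1, 5] / [3, 6] / [8] / [9];  Q = [1, 2] / [3, 5] / [4] / [6]
  Insert 2 (step 7): P = [1, 2] / [3, 5] / [6] / [8] / [9];  Q = [1, 2] / [3, 5] / [4] / [6] / [7]
  Insert 7 (step 8): P = [1, 2, 7] / [3, 5] / [6] / [8] / [9];  Q = [1, 2, 8] / [3, 5] / [4] / [6] / [7]
  Insert 4 (step 9): P = [1, 2, 4] / [3, 5, 7] / [6] / [8] / [9];  Q = [1, 2, 8] / [3, 5, 9] / [4] / [6] / [7]
Final shape: (3, 3, 1, 1, 1).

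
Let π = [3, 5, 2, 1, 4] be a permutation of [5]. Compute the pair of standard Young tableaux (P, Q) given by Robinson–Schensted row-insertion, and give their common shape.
P = [1, 4] / [2, 5] / [3];  Q = [1, 2] / [3, 5] / [4];  common shape = (2, 2, 1)

Row-insert the values π_1, π_2, … into P one at a time, bumping the leftmost entry strictly greater than the inserted value down to the next row. The recording tableau Q records, in position (i, j), the step at which that cell was added to P.
  Insert 3 (step 1): P = [3];  Q = [1]
  Insert 5 (step 2): P = [3, 5];  Q = [1, 2]
  Insert 2 (step 3): P = [2, 5] / [3];  Q = [1, 2] / [3]
  Insert 1 (step 4): P = [1, 5] / [2] / [3];  Q = [1, 2] / [3] / [4]
  Insert 4 (step 5): P = [1, 4] / [2, 5] / [3];  Q = [1, 2] / [3, 5] / [4]
Final shape: (2, 2, 1).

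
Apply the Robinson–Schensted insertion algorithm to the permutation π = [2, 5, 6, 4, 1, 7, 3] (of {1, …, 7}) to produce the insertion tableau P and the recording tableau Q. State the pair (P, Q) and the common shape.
P = [1, 3, 6, 7] / [2, 4] / [5];  Q = [1, 2, 3, 6] / [4, 7] / [5];  common shape = (4, 2, 1)

Row-insert the values π_1, π_2, … into P one at a time, bumping the leftmost entry strictly greater than the inserted value down to the next row. The recording tableau Q records, in position (i, j), the step at which that cell was added to P.
  Insert 2 (step 1): P = [2];  Q = [1]
  Insert 5 (step 2): P = [2, 5];  Q = [1, 2]
  Insert 6 (step 3): P = [2, 5, 6];  Q = [1, 2, 3]
  Insert 4 (step 4): P = [2, 4, 6] / [5];  Q = [1, 2, 3] / [4]
  Insert 1 (step 5): P = [1, 4, 6] / [2] / [5];  Q = [1, 2, 3] / [4] / [5]
  Insert 7 (step 6): P = [1, 4, 6, 7] / [2] / [5];  Q = [1, 2, 3, 6] / [4] / [5]
  Insert 3 (step 7): P = [1, 3, 6, 7] / [2, 4] / [5];  Q = [1, 2, 3, 6] / [4, 7] / [5]
Final shape: (4, 2, 1).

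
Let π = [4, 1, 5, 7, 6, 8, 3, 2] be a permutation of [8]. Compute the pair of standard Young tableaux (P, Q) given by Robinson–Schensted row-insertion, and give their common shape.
P = [1, 2, 6, 8] / [3, 5] / [4] / [7];  Q = [1, 3, 4, 6] / [2, 5] / [7] / [8];  common shape = (4, 2, 1, 1)

Row-insert the values π_1, π_2, … into P one at a time, bumping the leftmost entry strictly greater than the inserted value down to the next row. The recording tableau Q records, in position (i, j), the step at which that cell was added to P.
  Insert 4 (step 1): P = [4];  Q = [1]
  Insert 1 (step 2): P = [1] / [4];  Q = [1] / [2]
  Insert 5 (step 3): P = [1, 5] / [4];  Q = [1, 3] / [2]
  Insert 7 (step 4): P = [1, 5, 7] / [4];  Q = [1, 3, 4] / [2]
  Insert 6 (step 5): P = [1, 5, 6] / [4, 7];  Q = [1, 3, 4] / [2, 5]
  Insert 8 (step 6): P = [1, 5, 6, 8] / [4, 7];  Q = [1, 3, 4, 6] / [2, 5]
  Insert 3 (step 7): P = [1, 3, 6, 8] / [4, 5] / [7];  Q = [1, 3, 4, 6] / [2, 5] / [7]
  Insert 2 (step 8): P = [1, 2, 6, 8] / [3, 5] / [4] / [7];  Q = [1, 3, 4, 6] / [2, 5] / [7] / [8]
Final shape: (4, 2, 1, 1).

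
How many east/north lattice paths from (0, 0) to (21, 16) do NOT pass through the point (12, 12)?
Number of paths = 10942303130

Total paths from (0, 0) to (21, 16): C(37, 21) = 12875774670. Paths through (12, 12): (paths (0, 0) → (12, 12)) × (paths (12, 12) → (21, 16)) = C(24, 12) · C(13, 9) = 2704156 · 715 = 1933471540. Avoidance count = 12875774670 − 1933471540 = 10942303130.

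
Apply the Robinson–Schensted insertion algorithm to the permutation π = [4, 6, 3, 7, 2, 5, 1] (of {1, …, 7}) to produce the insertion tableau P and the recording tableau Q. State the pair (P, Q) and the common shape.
P = [1, 5, 7] / [2, 6] / [3] / [4];  Q = [1, 2, 4] / [3, 6] / [5] / [7];  common shape = (3, 2, 1, 1)

Row-insert the values π_1, π_2, … into P one at a time, bumping the leftmost entry strictly greater than the inserted value down to the next row. The recording tableau Q records, in position (i, j), the step at which that cell was added to P.
  Insert 4 (step 1): P = [4];  Q = [1]
  Insert 6 (step 2): P = [4, 6];  Q = [1, 2]
  Insert 3 (step 3): P = [3, 6] / [4];  Q = [1, 2] / [3]
  Insert 7 (step 4): P = [3, 6, 7] / [4];  Q = [1, 2, 4] / [3]
  Insert 2 (step 5): P = [2, 6, 7] / [3] / [4];  Q = [1, 2, 4] / [3] / [5]
  Insert 5 (step 6): P = [2, 5, 7] / [3, 6] / [4];  Q = [1, 2, 4] / [3, 6] / [5]
  Insert 1 (step 7): P = [1, 5, 7] / [2, 6] / [3] / [4];  Q = [1, 2, 4] / [3, 6] / [5] / [7]
Final shape: (3, 2, 1, 1).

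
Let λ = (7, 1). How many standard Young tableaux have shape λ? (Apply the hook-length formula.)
# SYT of shape (7, 1) = 7

Hook-length formula: f^λ = n! / Π hook(c), product over all cells c of the Young diagram. For λ = (7, 1), n = 8 boxes. Hook lengths by row (left-to-right, top-to-bottom): [8, 6, 5, 4, 3, 2, 1]; [1]. Product of hooks = 5760. So f^λ = 8! / 5760 = 40320 / 5760 = 7.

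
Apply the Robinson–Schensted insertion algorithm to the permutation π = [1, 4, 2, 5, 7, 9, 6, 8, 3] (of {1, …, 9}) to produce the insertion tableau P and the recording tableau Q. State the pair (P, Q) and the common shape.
P = [1, 2, 3, 6, 8] / [4, 5, 9] / [7];  Q = [1, 2, 4, 5, 6] / [3, 7, 8] / [9];  common shape = (5, 3, 1)

Row-insert the values π_1, π_2, … into P one at a time, bumping the leftmost entry strictly greater than the inserted value down to the next row. The recording tableau Q records, in position (i, j), the step at which that cell was added to P.
  Insert 1 (step 1): P = [1];  Q = [1]
  Insert 4 (step 2): P = [1, 4];  Q = [1, 2]
  Insert 2 (step 3): P = [1, 2] / [4];  Q = [1, 2] / [3]
  Insert 5 (step 4): P = [1, 2, 5] / [4];  Q = [1, 2, 4] / [3]
  Insert 7 (step 5): P = [1, 2, 5, 7] / [4];  Q = [1, 2, 4, 5] / [3]
  Insert 9 (step 6): P = [1, 2, 5, 7, 9] / [4];  Q = [1, 2, 4, 5, 6] / [3]
  Insert 6 (step 7): P = [1, 2, 5, 6, 9] / [4, 7];  Q = [1, 2, 4, 5, 6] / [3, 7]
  Insert 8 (step 8): P = [1, 2, 5, 6, 8] / [4, 7, 9];  Q = [1, 2, 4, 5, 6] / [3, 7, 8]
  Insert 3 (step 9): P = [1, 2, 3, 6, 8] / [4, 5, 9] / [7];  Q = [1, 2, 4, 5, 6] / [3, 7, 8] / [9]
Final shape: (5, 3, 1).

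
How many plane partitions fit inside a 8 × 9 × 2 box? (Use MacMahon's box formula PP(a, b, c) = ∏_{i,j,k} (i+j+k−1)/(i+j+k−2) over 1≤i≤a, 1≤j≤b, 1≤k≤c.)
PP(8, 9, 2) = 118195220

Evaluate the triple product over i = 1..8, j = 1..9, k = 1..2. The factors are (2/1) · (3/2) · (3/2) · (4/3) · (4/3) · (5/4) · (5/4) · (6/5) · … (144 factors total). The numerators and denominators telescope so the product is an integer; carrying out the multiplication exactly gives PP(8, 9, 2) = 118195220.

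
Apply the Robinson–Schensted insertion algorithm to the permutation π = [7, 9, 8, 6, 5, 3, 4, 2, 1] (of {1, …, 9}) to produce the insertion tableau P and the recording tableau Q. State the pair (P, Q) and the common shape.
P = [1, 4] / [2, 8] / [3] / [5] / [6] / [7] / [9];  Q = [1, 2] / [3, 7] / [4] / [5] / [6] / [8] / [9];  common shape = (2, 2, 1, 1, 1, 1, 1)

Row-insert the values π_1, π_2, … into P one at a time, bumping the leftmost entry strictly greater than the inserted value down to the next row. The recording tableau Q records, in position (i, j), the step at which that cell was added to P.
  Insert 7 (step 1): P = [7];  Q = [1]
  Insert 9 (step 2): P = [7, 9];  Q = [1, 2]
  Insert 8 (step 3): P = [7, 8] / [9];  Q = [1, 2] / [3]
  Insert 6 (step 4): P = [6, 8] / [7] / [9];  Q = [1, 2] / [3] / [4]
  Insert 5 (step 5): P = [5, 8] / [6] / [7] / [9];  Q = [1, 2] / [3] / [4] / [5]
  Insert 3 (step 6): P = [3, 8] / [5] / [6] / [7] / [9];  Q = [1, 2] / [3] / [4] / [5] / [6]
  Insert 4 (step 7): P = [3, 4] / [5, 8] / [6] / [7] / [9];  Q = [1, 2] / [3, 7] / [4] / [5] / [6]
  Insert 2 (step 8): P = [2, 4] / [3, 8] / [5] / [6] / [7] / [9];  Q = [1, 2] / [3, 7] / [4] / [5] / [6] / [8]
  Insert 1 (step 9): P = [1, 4] / [2, 8] / [3] / [5] / [6] / [7] / [9];  Q = [1, 2] / [3, 7] / [4] / [5] / [6] / [8] / [9]
Final shape: (2, 2, 1, 1, 1, 1, 1).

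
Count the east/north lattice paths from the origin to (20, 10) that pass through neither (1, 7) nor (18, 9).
Number of paths = 15976324

Inclusion–exclusion. Total paths: C(30, 20) = 30045015. Through P₁: C(8, 1)·C(22, 19) = 12320. Through P₂: C(27, 18)·C(3, 2) = 14060475. Since P₁ is strictly southwest of P₂, a monotone path through both must visit P₁ then P₂; paths through both = C(8, 1)·C(19, 17)·C(3, 2) = 4104. Avoid both = 30045015 − 12320 − 14060475 + 4104 = 15976324.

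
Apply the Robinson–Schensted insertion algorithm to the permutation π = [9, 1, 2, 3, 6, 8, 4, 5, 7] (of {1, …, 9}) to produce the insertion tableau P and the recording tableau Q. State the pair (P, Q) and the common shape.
P = [1, 2, 3, 4, 5, 7] / [6, 8] / [9];  Q = [1, 3, 4, 5, 6, 9] / [2, 8] / [7];  common shape = (6, 2, 1)

Row-insert the values π_1, π_2, … into P one at a time, bumping the leftmost entry strictly greater than the inserted value down to the next row. The recording tableau Q records, in position (i, j), the step at which that cell was added to P.
  Insert 9 (step 1): P = [9];  Q = [1]
  Insert 1 (step 2): P = [1] / [9];  Q = [1] / [2]
  Insert 2 (step 3): P = [1, 2] / [9];  Q = [1, 3] / [2]
  Insert 3 (step 4): P = [1, 2, 3] / [9];  Q = [1, 3, 4] / [2]
  Insert 6 (step 5): P = [1, 2, 3, 6] / [9];  Q = [1, 3, 4, 5] / [2]
  Insert 8 (step 6): P = [1, 2, 3, 6, 8] / [9];  Q = [1, 3, 4, 5, 6] / [2]
  Insert 4 (step 7): P = [1, 2, 3, 4, 8] / [6] / [9];  Q = [1, 3, 4, 5, 6] / [2] / [7]
  Insert 5 (step 8): P = [1, 2, 3, 4, 5] / [6, 8] / [9];  Q = [1, 3, 4, 5, 6] / [2, 8] / [7]
  Insert 7 (step 9): P = [1, 2, 3, 4, 5, 7] / [6, 8] / [9];  Q = [1, 3, 4, 5, 6, 9] / [2, 8] / [7]
Final shape: (6, 2, 1).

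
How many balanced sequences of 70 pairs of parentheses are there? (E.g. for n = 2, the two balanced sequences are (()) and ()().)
C_70 = 1321422108420282270489942177190229544600

These balanced parentheses are counted by the Catalan number C_n = (1/(n + 1)) · C(2n, n). For n = 70: C_70 = (1/71) · C(140, 70) = 93820969697840041204785894580506297666600/71 = 1321422108420282270489942177190229544600.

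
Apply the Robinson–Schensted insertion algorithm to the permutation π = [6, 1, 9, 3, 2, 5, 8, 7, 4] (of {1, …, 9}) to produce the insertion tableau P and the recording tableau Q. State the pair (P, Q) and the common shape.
P = [1, 2, 4, 7] / [3, 5] / [6, 8] / [9];  Q = [1, 3, 6, 7] / [2, 4] / [5, 8] / [9];  common shape = (4, 2, 2, 1)

Row-insert the values π_1, π_2, … into P one at a time, bumping the leftmost entry strictly greater than the inserted value down to the next row. The recording tableau Q records, in position (i, j), the step at which that cell was added to P.
  Insert 6 (step 1): P = [6];  Q = [1]
  Insert 1 (step 2): P = [1] / [6];  Q = [1] / [2]
  Insert 9 (step 3): P = [1, 9] / [6];  Q = [1, 3] / [2]
  Insert 3 (step 4): P = [1, 3] / [6, 9];  Q = [1, 3] / [2, 4]
  Insert 2 (step 5): P = [1, 2] / [3, 9] / [6];  Q = [1, 3] / [2, 4] / [5]
  Insert 5 (step 6): P = [1, 2, 5] / [3, 9] / [6];  Q = [1, 3, 6] / [2, 4] / [5]
  Insert 8 (step 7): P = [1, 2, 5, 8] / [3, 9] / [6];  Q = [1, 3, 6, 7] / [2, 4] / [5]
  Insert 7 (step 8): P = [1, 2, 5, 7] / [3, 8] / [6, 9];  Q = [1, 3, 6, 7] / [2, 4] / [5, 8]
  Insert 4 (step 9): P = [1, 2, 4, 7] / [3, 5] / [6, 8] / [9];  Q = [1, 3, 6, 7] / [2, 4] / [5, 8] / [9]
Final shape: (4, 2, 2, 1).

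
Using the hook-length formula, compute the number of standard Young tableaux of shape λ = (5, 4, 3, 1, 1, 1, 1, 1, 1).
# SYT of shape (5, 4, 3, 1, 1, 1, 1, 1, 1) = 3198720

Hook-length formula: f^λ = n! / Π hook(c), product over all cells c of the Young diagram. For λ = (5, 4, 3, 1, 1, 1, 1, 1, 1), n = 18 boxes. Hook lengths by row (left-to-right, top-to-bottom): [13, 6, 5, 3, 1]; [11, 4, 3, 1]; [9, 2, 1]; [6]; [5]; [4]; [3]; [2]; [1]. Product of hooks = 2001542400. So f^λ = 18! / 2001542400 = 6402373705728000 / 2001542400 = 3198720.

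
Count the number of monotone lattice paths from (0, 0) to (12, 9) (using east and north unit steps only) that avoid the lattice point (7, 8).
Number of paths = 255320

Total paths from (0, 0) to (12, 9): C(21, 12) = 293930. Paths through (7, 8): (paths (0, 0) → (7, 8)) × (paths (7, 8) → (12, 9)) = C(15, 7) · C(6, 5) = 6435 · 6 = 38610. Avoidance count = 293930 − 38610 = 255320.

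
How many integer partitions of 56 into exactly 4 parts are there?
p(56, 4 parts) = 1285

Partitions of n into exactly k parts are in bijection with partitions of n − k into at most k parts (subtract 1 from each part). So p(56, exactly 4) = p(52, parts ≤ 4). Computing via the recurrence p(m, j) = p(m, j−1) + p(m−j, j) gives 1285.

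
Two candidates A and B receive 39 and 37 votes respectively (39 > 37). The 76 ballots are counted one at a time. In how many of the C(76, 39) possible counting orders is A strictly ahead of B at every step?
Strict-lead orderings = 176733862787006701400

Total orderings of the 76 votes with 39 for A: C(76, 39) = 6715886785906254653200. By the Bertrand ballot formula (Cycle Lemma / reflection principle), the number of orderings in which A is strictly ahead of B throughout is (p − q)/(p + q) · C(p + q, p) = (39 − 37)/(39 + 37) · 6715886785906254653200 = 176733862787006701400.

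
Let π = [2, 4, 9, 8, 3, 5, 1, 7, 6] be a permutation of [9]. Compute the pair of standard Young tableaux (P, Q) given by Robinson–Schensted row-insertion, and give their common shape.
P = [1, 3, 5, 6] / [2, 7] / [4, 8] / [9];  Q = [1, 2, 3, 8] / [4, 6] / [5, 9] / [7];  common shape = (4, 2, 2, 1)

Row-insert the values π_1, π_2, … into P one at a time, bumping the leftmost entry strictly greater than the inserted value down to the next row. The recording tableau Q records, in position (i, j), the step at which that cell was added to P.
  Insert 2 (step 1): P = [2];  Q = [1]
  Insert 4 (step 2): P = [2, 4];  Q = [1, 2]
  Insert 9 (step 3): P = [2, 4, 9];  Q = [1, 2, 3]
  Insert 8 (step 4): P = [2, 4, 8] / [9];  Q = [1, 2, 3] / [4]
  Insert 3 (step 5): P = [2, 3, 8] / [4] / [9];  Q = [1, 2, 3] / [4] / [5]
  Insert 5 (step 6): P = [2, 3, 5] / [4, 8] / [9];  Q = [1, 2, 3] / [4, 6] / [5]
  Insert 1 (step 7): P = [1, 3, 5] / [2, 8] / [4] / [9];  Q = [1, 2, 3] / [4, 6] / [5] / [7]
  Insert 7 (step 8): P = [1, 3, 5, 7] / [2, 8] / [4] / [9];  Q = [1, 2, 3, 8] / [4, 6] / [5] / [7]
  Insert 6 (step 9): P = [1, 3, 5, 6] / [2, 7] / [4, 8] / [9];  Q = [1, 2, 3, 8] / [4, 6] / [5, 9] / [7]
Final shape: (4, 2, 2, 1).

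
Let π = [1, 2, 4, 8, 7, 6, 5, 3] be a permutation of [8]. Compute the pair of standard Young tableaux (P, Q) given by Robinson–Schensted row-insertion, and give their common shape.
P = [1, 2, 3, 5] / [4] / [6] / [7] / [8];  Q = [1, 2, 3, 4] / [5] / [6] / [7] / [8];  common shape = (4, 1, 1, 1, 1)

Row-insert the values π_1, π_2, … into P one at a time, bumping the leftmost entry strictly greater than the inserted value down to the next row. The recording tableau Q records, in position (i, j), the step at which that cell was added to P.
  Insert 1 (step 1): P = [1];  Q = [1]
  Insert 2 (step 2): P = [1, 2];  Q = [1, 2]
  Insert 4 (step 3): P = [1, 2, 4];  Q = [1, 2, 3]
  Insert 8 (step 4): P = [1, 2, 4, 8];  Q = [1, 2, 3, 4]
  Insert 7 (step 5): P = [1, 2, 4, 7] / [8];  Q = [1, 2, 3, 4] / [5]
  Insert 6 (step 6): P = [1, 2, 4, 6] / [7] / [8];  Q = [1, 2, 3, 4] / [5] / [6]
  Insert 5 (step 7): P = [1, 2, 4, 5] / [6] / [7] / [8];  Q = [1, 2, 3, 4] / [5] / [6] / [7]
  Insert 3 (step 8): P = [1, 2, 3, 5] / [4] / [6] / [7] / [8];  Q = [1, 2, 3, 4] / [5] / [6] / [7] / [8]
Final shape: (4, 1, 1, 1, 1).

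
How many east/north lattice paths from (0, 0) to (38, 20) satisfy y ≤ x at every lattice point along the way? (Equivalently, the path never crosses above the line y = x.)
Number of paths = 899944018195530

By the reflection principle (André's argument), the number of monotone paths to (38, 20) with n ≤ m that never go above y = x is C(58, 38) − C(58, 39) = 1847253511032930 − 947309492837400 = 899944018195530.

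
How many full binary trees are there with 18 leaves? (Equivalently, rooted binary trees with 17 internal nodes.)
C_17 = 129644790

These full binary trees are counted by the Catalan number C_n = (1/(n + 1)) · C(2n, n). For n = 17: C_17 = (1/18) · C(34, 17) = 2333606220/18 = 129644790.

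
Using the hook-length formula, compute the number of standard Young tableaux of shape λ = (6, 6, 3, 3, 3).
# SYT of shape (6, 6, 3, 3, 3) = 113163050

Hook-length formula: f^λ = n! / Π hook(c), product over all cells c of the Young diagram. For λ = (6, 6, 3, 3, 3), n = 21 boxes. Hook lengths by row (left-to-right, top-to-bottom): [10, 9, 8, 4, 3, 2]; [9, 8, 7, 3, 2, 1]; [5, 4, 3]; [4, 3, 2]; [3, 2, 1]. Product of hooks = 451480780800. So f^λ = 21! / 451480780800 = 51090942171709440000 / 451480780800 = 113163050.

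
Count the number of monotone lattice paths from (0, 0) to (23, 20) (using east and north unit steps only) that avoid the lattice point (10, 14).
Number of paths = 907354120428

Total paths from (0, 0) to (23, 20): C(43, 23) = 960566918220. Paths through (10, 14): (paths (0, 0) → (10, 14)) × (paths (10, 14) → (23, 20)) = C(24, 10) · C(19, 13) = 1961256 · 27132 = 53212797792. Avoidance count = 960566918220 − 53212797792 = 907354120428.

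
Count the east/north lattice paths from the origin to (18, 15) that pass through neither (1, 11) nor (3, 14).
Number of paths = 1037077540

Inclusion–exclusion. Total paths: C(33, 18) = 1037158320. Through P₁: C(12, 1)·C(21, 17) = 71820. Through P₂: C(17, 3)·C(16, 15) = 10880. Since P₁ is strictly southwest of P₂, a monotone path through both must visit P₁ then P₂; paths through both = C(12, 1)·C(5, 2)·C(16, 15) = 1920. Avoid both = 1037158320 − 71820 − 10880 + 1920 = 1037077540.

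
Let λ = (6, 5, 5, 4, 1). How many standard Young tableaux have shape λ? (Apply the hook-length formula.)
# SYT of shape (6, 5, 5, 4, 1) = 157134978

Hook-length formula: f^λ = n! / Π hook(c), product over all cells c of the Young diagram. For λ = (6, 5, 5, 4, 1), n = 21 boxes. Hook lengths by row (left-to-right, top-to-bottom): [10, 8, 7, 6, 4, 1]; [8, 6, 5, 4, 2]; [7, 5, 4, 3, 1]; [5, 3, 2, 1]; [1]. Product of hooks = 325140480000. So f^λ = 21! / 325140480000 = 51090942171709440000 / 325140480000 = 157134978.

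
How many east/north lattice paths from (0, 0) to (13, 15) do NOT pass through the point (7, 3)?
Number of paths = 35214480

Total paths from (0, 0) to (13, 15): C(28, 13) = 37442160. Paths through (7, 3): (paths (0, 0) → (7, 3)) × (paths (7, 3) → (13, 15)) = C(10, 7) · C(18, 6) = 120 · 18564 = 2227680. Avoidance count = 37442160 − 2227680 = 35214480.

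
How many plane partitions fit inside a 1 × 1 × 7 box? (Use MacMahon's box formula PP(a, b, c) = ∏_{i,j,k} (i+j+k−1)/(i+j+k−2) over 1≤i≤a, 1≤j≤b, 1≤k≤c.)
PP(1, 1, 7) = 8

Evaluate the triple product over i = 1..1, j = 1..1, k = 1..7. The factors are (2/1) · (3/2) · (4/3) · (5/4) · (6/5) · (7/6) · (8/7). The numerators and denominators telescope so the product is an integer; carrying out the multiplication exactly gives PP(1, 1, 7) = 8.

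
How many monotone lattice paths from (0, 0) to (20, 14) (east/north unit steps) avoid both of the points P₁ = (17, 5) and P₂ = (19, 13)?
Number of paths = 693805020

Inclusion–exclusion. Total paths: C(34, 20) = 1391975640. Through P₁: C(22, 17)·C(12, 3) = 5793480. Through P₂: C(32, 19)·C(2, 1) = 694747200. Since P₁ is strictly southwest of P₂, a monotone path through both must visit P₁ then P₂; paths through both = C(22, 17)·C(10, 2)·C(2, 1) = 2370060. Avoid both = 1391975640 − 5793480 − 694747200 + 2370060 = 693805020.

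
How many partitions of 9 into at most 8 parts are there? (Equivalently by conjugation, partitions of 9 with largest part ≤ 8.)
p(9, parts ≤ 8) = 29

Partitions of 9 with all parts ≤ 8: 8+1, 7+2, 7+1+1, 6+3, 6+2+1, 6+1+1+1, 5+4, 5+3+1, 5+2+2, 5+2+1+1, 5+1+1+1+1, 4+4+1, 4+3+2, 4+3+1+1, 4+2+2+1, 4+2+1+1+1, 4+1+1+1+1+1, 3+3+3, 3+3+2+1, 3+3+1+1+1, 3+2+2+2, 3+2+2+1+1, 3+2+1+1+1+1, 3+1+1+1+1+1+1, 2+2+2+2+1, 2+2+2+1+1+1, 2+2+1+1+1+1+1, 2+1+1+1+1+1+1+1, 1+1+1+1+1+1+1+1+1. Count = 29.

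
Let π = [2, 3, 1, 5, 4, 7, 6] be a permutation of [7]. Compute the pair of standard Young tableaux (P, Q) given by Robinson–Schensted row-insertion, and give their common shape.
P = [1, 3, 4, 6] / [2, 5, 7];  Q = [1, 2, 4, 6] / [3, 5, 7];  common shape = (4, 3)

Row-insert the values π_1, π_2, … into P one at a time, bumping the leftmost entry strictly greater than the inserted value down to the next row. The recording tableau Q records, in position (i, j), the step at which that cell was added to P.
  Insert 2 (step 1): P = [2];  Q = [1]
  Insert 3 (step 2): P = [2, 3];  Q = [1, 2]
  Insert 1 (step 3): P = [1, 3] / [2];  Q = [1, 2] / [3]
  Insert 5 (step 4): P = [1, 3, 5] / [2];  Q = [1, 2, 4] / [3]
  Insert 4 (step 5): P = [1, 3, 4] / [2, 5];  Q = [1, 2, 4] / [3, 5]
  Insert 7 (step 6): P = [1, 3, 4, 7] / [2, 5];  Q = [1, 2, 4, 6] / [3, 5]
  Insert 6 (step 7): P = [1, 3, 4, 6] / [2, 5, 7];  Q = [1, 2, 4, 6] / [3, 5, 7]
Final shape: (4, 3).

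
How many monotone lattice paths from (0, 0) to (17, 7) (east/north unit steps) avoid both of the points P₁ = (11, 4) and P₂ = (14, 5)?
Number of paths = 169764

Inclusion–exclusion. Total paths: C(24, 17) = 346104. Through P₁: C(15, 11)·C(9, 6) = 114660. Through P₂: C(19, 14)·C(5, 3) = 116280. Since P₁ is strictly southwest of P₂, a monotone path through both must visit P₁ then P₂; paths through both = C(15, 11)·C(4, 3)·C(5, 3) = 54600. Avoid both = 346104 − 114660 − 116280 + 54600 = 169764.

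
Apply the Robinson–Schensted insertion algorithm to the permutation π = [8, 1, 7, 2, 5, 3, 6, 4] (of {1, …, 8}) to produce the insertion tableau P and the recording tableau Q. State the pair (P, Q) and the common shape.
P = [1, 2, 3, 4] / [5, 6] / [7] / [8];  Q = [1, 3, 5, 7] / [2, 8] / [4] / [6];  common shape = (4, 2, 1, 1)

Row-insert the values π_1, π_2, … into P one at a time, bumping the leftmost entry strictly greater than the inserted value down to the next row. The recording tableau Q records, in position (i, j), the step at which that cell was added to P.
  Insert 8 (step 1): P = [8];  Q = [1]
  Insert 1 (step 2): P = [1] / [8];  Q = [1] / [2]
  Insert 7 (step 3): P = [1, 7] / [8];  Q = [1, 3] / [2]
  Insert 2 (step 4): P = [1, 2] / [7] / [8];  Q = [1, 3] / [2] / [4]
  Insert 5 (step 5): P = [1, 2, 5] / [7] / [8];  Q = [1, 3, 5] / [2] / [4]
  Insert 3 (step 6): P = [1, 2, 3] / [5] / [7] / [8];  Q = [1, 3, 5] / [2] / [4] / [6]
  Insert 6 (step 7): P = [1, 2, 3, 6] / [5] / [7] / [8];  Q = [1, 3, 5, 7] / [2] / [4] / [6]
  Insert 4 (step 8): P = [1, 2, 3, 4] / [5, 6] / [7] / [8];  Q = [1, 3, 5, 7] / [2, 8] / [4] / [6]
Final shape: (4, 2, 1, 1).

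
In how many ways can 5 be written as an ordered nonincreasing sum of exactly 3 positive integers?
p(5, 3 parts) = 2

Partitions of n into exactly k parts ↔ partitions of n − k into at most k parts (subtract 1 from each part). For n = 5, k = 3, the partitions are: 3+1+1, 2+2+1. Count = 2.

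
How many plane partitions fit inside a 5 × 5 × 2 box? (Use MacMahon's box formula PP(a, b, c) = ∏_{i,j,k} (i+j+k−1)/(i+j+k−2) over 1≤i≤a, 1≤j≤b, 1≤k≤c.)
PP(5, 5, 2) = 19404

Evaluate the triple product over i = 1..5, j = 1..5, k = 1..2. The factors are (2/1) · (3/2) · (3/2) · (4/3) · (4/3) · (5/4) · (5/4) · (6/5) · … (50 factors total). The numerators and denominators telescope so the product is an integer; carrying out the multiplication exactly gives PP(5, 5, 2) = 19404.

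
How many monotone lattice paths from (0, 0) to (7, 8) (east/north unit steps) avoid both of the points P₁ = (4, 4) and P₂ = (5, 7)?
Number of paths = 2449

Inclusion–exclusion. Total paths: C(15, 7) = 6435. Through P₁: C(8, 4)·C(7, 3) = 2450. Through P₂: C(12, 5)·C(3, 2) = 2376. Since P₁ is strictly southwest of P₂, a monotone path through both must visit P₁ then P₂; paths through both = C(8, 4)·C(4, 1)·C(3, 2) = 840. Avoid both = 6435 − 2450 − 2376 + 840 = 2449.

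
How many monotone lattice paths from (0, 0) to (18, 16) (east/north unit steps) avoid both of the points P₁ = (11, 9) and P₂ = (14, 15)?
Number of paths = 1310272110

Inclusion–exclusion. Total paths: C(34, 18) = 2203961430. Through P₁: C(20, 11)·C(14, 7) = 576438720. Through P₂: C(29, 14)·C(5, 4) = 387793800. Since P₁ is strictly southwest of P₂, a monotone path through both must visit P₁ then P₂; paths through both = C(20, 11)·C(9, 3)·C(5, 4) = 70543200. Avoid both = 2203961430 − 576438720 − 387793800 + 70543200 = 1310272110.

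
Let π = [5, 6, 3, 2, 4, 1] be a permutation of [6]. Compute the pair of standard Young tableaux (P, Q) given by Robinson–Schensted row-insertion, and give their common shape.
P = [1, 4] / [2, 6] / [3] / [5];  Q = [1, 2] / [3, 5] / [4] / [6];  common shape = (2, 2, 1, 1)

Row-insert the values π_1, π_2, … into P one at a time, bumping the leftmost entry strictly greater than the inserted value down to the next row. The recording tableau Q records, in position (i, j), the step at which that cell was added to P.
  Insert 5 (step 1): P = [5];  Q = [1]
  Insert 6 (step 2): P = [5, 6];  Q = [1, 2]
  Insert 3 (step 3): P = [3, 6] / [5];  Q = [1, 2] / [3]
  Insert 2 (step 4): P = [2, 6] / [3] / [5];  Q = [1, 2] / [3] / [4]
  Insert 4 (step 5): P = [2, 4] / [3, 6] / [5];  Q = [1, 2] / [3, 5] / [4]
  Insert 1 (step 6): P = [1, 4] / [2, 6] / [3] / [5];  Q = [1, 2] / [3, 5] / [4] / [6]
Final shape: (2, 2, 1, 1).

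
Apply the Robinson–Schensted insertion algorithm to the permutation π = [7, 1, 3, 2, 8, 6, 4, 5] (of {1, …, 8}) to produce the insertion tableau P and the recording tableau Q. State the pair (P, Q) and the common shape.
P = [1, 2, 4, 5] / [3, 6] / [7, 8];  Q = [1, 3, 5, 8] / [2, 6] / [4, 7];  common shape = (4, 2, 2)

Row-insert the values π_1, π_2, … into P one at a time, bumping the leftmost entry strictly greater than the inserted value down to the next row. The recording tableau Q records, in position (i, j), the step at which that cell was added to P.
  Insert 7 (step 1): P = [7];  Q = [1]
  Insert 1 (step 2): P = [1] / [7];  Q = [1] / [2]
  Insert 3 (step 3): P = [1, 3] / [7];  Q = [1, 3] / [2]
  Insert 2 (step 4): P = [1, 2] / [3] / [7];  Q = [1, 3] / [2] / [4]
  Insert 8 (step 5): P = [1, 2, 8] / [3] / [7];  Q = [1, 3, 5] / [2] / [4]
  Insert 6 (step 6): P = [1, 2, 6] / [3, 8] / [7];  Q = [1, 3, 5] / [2, 6] / [4]
  Insert 4 (step 7): P = [1, 2, 4] / [3, 6] / [7, 8];  Q = [1, 3, 5] / [2, 6] / [4, 7]
  Insert 5 (step 8): P = [1, 2, 4, 5] / [3, 6] / [7, 8];  Q = [1, 3, 5, 8] / [2, 6] / [4, 7]
Final shape: (4, 2, 2).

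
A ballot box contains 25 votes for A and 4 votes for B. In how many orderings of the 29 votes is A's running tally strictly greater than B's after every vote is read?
Strict-lead orderings = 17199

Total orderings of the 29 votes with 25 for A: C(29, 25) = 23751. By the Bertrand ballot formula (Cycle Lemma / reflection principle), the number of orderings in which A is strictly ahead of B throughout is (p − q)/(p + q) · C(p + q, p) = (25 − 4)/(25 + 4) · 23751 = 17199.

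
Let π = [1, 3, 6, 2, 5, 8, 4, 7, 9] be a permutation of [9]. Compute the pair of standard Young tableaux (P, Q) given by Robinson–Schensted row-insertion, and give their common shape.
P = [1, 2, 4, 7, 9] / [3, 5, 8] / [6];  Q = [1, 2, 3, 6, 9] / [4, 5, 8] / [7];  common shape = (5, 3, 1)

Row-insert the values π_1, π_2, … into P one at a time, bumping the leftmost entry strictly greater than the inserted value down to the next row. The recording tableau Q records, in position (i, j), the step at which that cell was added to P.
  Insert 1 (step 1): P = [1];  Q = [1]
  Insert 3 (step 2): P = [1, 3];  Q = [1, 2]
  Insert 6 (step 3): P = [1, 3, 6];  Q = [1, 2, 3]
  Insert 2 (step 4): P = [1, 2, 6] / [3];  Q = [1, 2, 3] / [4]
  Insert 5 (step 5): P = [1, 2, 5] / [3, 6];  Q = [1, 2, 3] / [4, 5]
  Insert 8 (step 6): P = [1, 2, 5, 8] / [3, 6];  Q = [1, 2, 3, 6] / [4, 5]
  Insert 4 (step 7): P = [1, 2, 4, 8] / [3, 5] / [6];  Q = [1, 2, 3, 6] / [4, 5] / [7]
  Insert 7 (step 8): P = [1, 2, 4, 7] / [3, 5, 8] / [6];  Q = [1, 2, 3, 6] / [4, 5, 8] / [7]
  Insert 9 (step 9): P = [1, 2, 4, 7, 9] / [3, 5, 8] / [6];  Q = [1, 2, 3, 6, 9] / [4, 5, 8] / [7]
Final shape: (5, 3, 1).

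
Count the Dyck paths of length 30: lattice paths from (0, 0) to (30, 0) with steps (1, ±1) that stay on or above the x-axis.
C_15 = 9694845

These Dyck paths are counted by the Catalan number C_n = (1/(n + 1)) · C(2n, n). For n = 15: C_15 = (1/16) · C(30, 15) = 155117520/16 = 9694845.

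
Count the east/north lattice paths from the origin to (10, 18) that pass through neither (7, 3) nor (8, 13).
Number of paths = 8779620

Inclusion–exclusion. Total paths: C(28, 10) = 13123110. Through P₁: C(10, 7)·C(18, 3) = 97920. Through P₂: C(21, 8)·C(7, 2) = 4273290. Since P₁ is strictly southwest of P₂, a monotone path through both must visit P₁ then P₂; paths through both = C(10, 7)·C(11, 1)·C(7, 2) = 27720. Avoid both = 13123110 − 97920 − 4273290 + 27720 = 8779620.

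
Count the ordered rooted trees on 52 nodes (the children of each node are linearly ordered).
C_51 = 7684785670514316385230816156

These ordered rooted trees are counted by the Catalan number C_n = (1/(n + 1)) · C(2n, n). For n = 51: C_51 = (1/52) · C(102, 51) = 399608854866744452032002440112/52 = 7684785670514316385230816156.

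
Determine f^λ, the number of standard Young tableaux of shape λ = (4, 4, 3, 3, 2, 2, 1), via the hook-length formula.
# SYT of shape (4, 4, 3, 3, 2, 2, 1) = 14965236

Hook-length formula: f^λ = n! / Π hook(c), product over all cells c of the Young diagram. For λ = (4, 4, 3, 3, 2, 2, 1), n = 19 boxes. Hook lengths by row (left-to-right, top-to-bottom): [10, 8, 5, 2]; [9, 7, 4, 1]; [7, 5, 2]; [6, 4, 1]; [4, 2]; [3, 1]; [1]. Product of hooks = 8128512000. So f^λ = 19! / 8128512000 = 121645100408832000 / 8128512000 = 14965236.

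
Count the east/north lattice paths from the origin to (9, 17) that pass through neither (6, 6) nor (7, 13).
Number of paths = 1736294

Inclusion–exclusion. Total paths: C(26, 9) = 3124550. Through P₁: C(12, 6)·C(14, 3) = 336336. Through P₂: C(20, 7)·C(6, 2) = 1162800. Since P₁ is strictly southwest of P₂, a monotone path through both must visit P₁ then P₂; paths through both = C(12, 6)·C(8, 1)·C(6, 2) = 110880. Avoid both = 3124550 − 336336 − 1162800 + 110880 = 1736294.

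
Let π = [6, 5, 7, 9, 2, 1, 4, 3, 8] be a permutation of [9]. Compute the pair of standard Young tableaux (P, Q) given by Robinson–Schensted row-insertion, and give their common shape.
P = [1, 3, 8] / [2, 4, 9] / [5, 7] / [6];  Q = [1, 3, 4] / [2, 7, 9] / [5, 8] / [6];  common shape = (3, 3, 2, 1)

Row-insert the values π_1, π_2, … into P one at a time, bumping the leftmost entry strictly greater than the inserted value down to the next row. The recording tableau Q records, in position (i, j), the step at which that cell was added to P.
  Insert 6 (step 1): P = [6];  Q = [1]
  Insert 5 (step 2): P = [5] / [6];  Q = [1] / [2]
  Insert 7 (step 3): P = [5, 7] / [6];  Q = [1, 3] / [2]
  Insert 9 (step 4): P = [5, 7, 9] / [6];  Q = [1, 3, 4] / [2]
  Insert 2 (step 5): P = [2, 7, 9] / [5] / [6];  Q = [1, 3, 4] / [2] / [5]
  Insert 1 (step 6): P = [1, 7, 9] / [2] / [5] / [6];  Q = [1, 3, 4] / [2] / [5] / [6]
  Insert 4 (step 7): P = [1, 4, 9] / [2, 7] / [5] / [6];  Q = [1, 3, 4] / [2, 7] / [5] / [6]
  Insert 3 (step 8): P = [1, 3, 9] / [2, 4] / [5, 7] / [6];  Q = [1, 3, 4] / [2, 7] / [5, 8] / [6]
  Insert 8 (step 9): P = [1, 3, 8] / [2, 4, 9] / [5, 7] / [6];  Q = [1, 3, 4] / [2, 7, 9] / [5, 8] / [6]
Final shape: (3, 3, 2, 1).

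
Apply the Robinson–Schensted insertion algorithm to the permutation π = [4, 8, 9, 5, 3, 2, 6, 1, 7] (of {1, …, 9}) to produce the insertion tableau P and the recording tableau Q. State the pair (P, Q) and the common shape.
P = [1, 5, 6, 7] / [2, 9] / [3] / [4] / [8];  Q = [1, 2, 3, 9] / [4, 7] / [5] / [6] / [8];  common shape = (4, 2, 1, 1, 1)

Row-insert the values π_1, π_2, … into P one at a time, bumping the leftmost entry strictly greater than the inserted value down to the next row. The recording tableau Q records, in position (i, j), the step at which that cell was added to P.
  Insert 4 (step 1): P = [4];  Q = [1]
  Insert 8 (step 2): P = [4, 8];  Q = [1, 2]
  Insert 9 (step 3): P = [4, 8, 9];  Q = [1, 2, 3]
  Insert 5 (step 4): P = [4, 5, 9] / [8];  Q = [1, 2, 3] / [4]
  Insert 3 (step 5): P = [3, 5, 9] / [4] / [8];  Q = [1, 2, 3] / [4] / [5]
  Insert 2 (step 6): P = [2, 5, 9] / [3] / [4] / [8];  Q = [1, 2, 3] / [4] / [5] / [6]
  Insert 6 (step 7): P = [2, 5, 6] / [3, 9] / [4] / [8];  Q = [1, 2, 3] / [4, 7] / [5] / [6]
  Insert 1 (step 8): P = [1, 5, 6] / [2, 9] / [3] / [4] / [8];  Q = [1, 2, 3] / [4, 7] / [5] / [6] / [8]
  Insert 7 (step 9): P = [1, 5, 6, 7] / [2, 9] / [3] / [4] / [8];  Q = [1, 2, 3, 9] / [4, 7] / [5] / [6] / [8]
Final shape: (4, 2, 1, 1, 1).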